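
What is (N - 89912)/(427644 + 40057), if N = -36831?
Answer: -126743/467701 ≈ -0.27099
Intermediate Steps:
(N - 89912)/(427644 + 40057) = (-36831 - 89912)/(427644 + 40057) = -126743/467701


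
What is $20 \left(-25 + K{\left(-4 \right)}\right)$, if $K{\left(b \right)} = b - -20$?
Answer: $-180$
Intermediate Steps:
$K{\left(b \right)} = 20 + b$ ($K{\left(b \right)} = b + 20 = 20 + b$)
$20 \left(-25 + K{\left(-4 \right)}\right) = 20 \left(-25 + \left(20 - 4\right)\right) = 20 \left(-25 + 16\right) = 20 \left(-9\right) = -180$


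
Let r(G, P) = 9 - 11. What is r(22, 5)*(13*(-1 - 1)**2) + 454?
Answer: 350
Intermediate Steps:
r(G, P) = -2
r(22, 5)*(13*(-1 - 1)**2) + 454 = -26*(-1 - 1)**2 + 454 = -26*(-2)**2 + 454 = -26*4 + 454 = -2*52 + 454 = -104 + 454 = 350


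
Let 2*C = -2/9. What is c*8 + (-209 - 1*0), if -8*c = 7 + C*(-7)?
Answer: -1951/9 ≈ -216.78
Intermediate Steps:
C = -⅑ (C = (-2/9)/2 = (-2*⅑)/2 = (½)*(-2/9) = -⅑ ≈ -0.11111)
c = -35/36 (c = -(7 - ⅑*(-7))/8 = -(7 + 7/9)/8 = -⅛*70/9 = -35/36 ≈ -0.97222)
c*8 + (-209 - 1*0) = -35/36*8 + (-209 - 1*0) = -70/9 + (-209 + 0) = -70/9 - 209 = -1951/9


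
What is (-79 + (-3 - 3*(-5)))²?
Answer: 4489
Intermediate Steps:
(-79 + (-3 - 3*(-5)))² = (-79 + (-3 + 15))² = (-79 + 12)² = (-67)² = 4489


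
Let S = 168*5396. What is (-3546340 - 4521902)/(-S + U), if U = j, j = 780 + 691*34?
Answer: 4034121/441127 ≈ 9.1450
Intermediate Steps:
S = 906528
j = 24274 (j = 780 + 23494 = 24274)
U = 24274
(-3546340 - 4521902)/(-S + U) = (-3546340 - 4521902)/(-1*906528 + 24274) = -8068242/(-906528 + 24274) = -8068242/(-882254) = -8068242*(-1/882254) = 4034121/441127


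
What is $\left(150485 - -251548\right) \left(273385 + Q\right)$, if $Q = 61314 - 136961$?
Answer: $79497201354$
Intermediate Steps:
$Q = -75647$ ($Q = 61314 - 136961 = -75647$)
$\left(150485 - -251548\right) \left(273385 + Q\right) = \left(150485 - -251548\right) \left(273385 - 75647\right) = \left(150485 + 251548\right) 197738 = 402033 \cdot 197738 = 79497201354$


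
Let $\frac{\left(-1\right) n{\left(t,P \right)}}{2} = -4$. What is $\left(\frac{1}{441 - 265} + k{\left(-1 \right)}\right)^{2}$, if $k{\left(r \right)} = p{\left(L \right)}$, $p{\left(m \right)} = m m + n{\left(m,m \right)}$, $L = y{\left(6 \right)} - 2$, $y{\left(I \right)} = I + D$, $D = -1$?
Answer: $\frac{8958049}{30976} \approx 289.19$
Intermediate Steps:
$y{\left(I \right)} = -1 + I$ ($y{\left(I \right)} = I - 1 = -1 + I$)
$n{\left(t,P \right)} = 8$ ($n{\left(t,P \right)} = \left(-2\right) \left(-4\right) = 8$)
$L = 3$ ($L = \left(-1 + 6\right) - 2 = 5 - 2 = 3$)
$p{\left(m \right)} = 8 + m^{2}$ ($p{\left(m \right)} = m m + 8 = m^{2} + 8 = 8 + m^{2}$)
$k{\left(r \right)} = 17$ ($k{\left(r \right)} = 8 + 3^{2} = 8 + 9 = 17$)
$\left(\frac{1}{441 - 265} + k{\left(-1 \right)}\right)^{2} = \left(\frac{1}{441 - 265} + 17\right)^{2} = \left(\frac{1}{176} + 17\right)^{2} = \left(\frac{2993}{176}\right)^{2} = \frac{8958049}{30976}$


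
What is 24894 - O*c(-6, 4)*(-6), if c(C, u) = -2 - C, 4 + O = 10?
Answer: 25038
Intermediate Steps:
O = 6 (O = -4 + 10 = 6)
24894 - O*c(-6, 4)*(-6) = 24894 - 6*(-2 - 1*(-6))*(-6) = 24894 - 6*(-2 + 6)*(-6) = 24894 - 6*4*(-6) = 24894 - 24*(-6) = 24894 - 1*(-144) = 24894 + 144 = 25038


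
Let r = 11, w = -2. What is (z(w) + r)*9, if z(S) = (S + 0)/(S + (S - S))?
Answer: 108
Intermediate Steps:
z(S) = 1 (z(S) = S/(S + 0) = S/S = 1)
(z(w) + r)*9 = (1 + 11)*9 = 12*9 = 108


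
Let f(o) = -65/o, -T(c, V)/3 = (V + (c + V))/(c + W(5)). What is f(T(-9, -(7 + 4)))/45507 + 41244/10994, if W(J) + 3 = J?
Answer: 12468274151/3323447721 ≈ 3.7516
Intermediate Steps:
W(J) = -3 + J
T(c, V) = -3*(c + 2*V)/(2 + c) (T(c, V) = -3*(V + (c + V))/(c + (-3 + 5)) = -3*(V + (V + c))/(c + 2) = -3*(c + 2*V)/(2 + c))
f(T(-9, -(7 + 4)))/45507 + 41244/10994 = -65*(2 - 9)/(3*(-1*(-9) - (-2)*(7 + 4)))/45507 + 41244/10994 = -65*(-7/(3*(9 - (-2)*11)))*(1/45507) + 41244*(1/10994) = -65*(-7/(3*(9 - 2*(-11))))*(1/45507) + 20622/5497 = -65*(-7/(3*(9 + 22)))*(1/45507) + 20622/5497 = -65/(3*(-⅐)*31)*(1/45507) + 20622/5497 = -65/(-93/7)*(1/45507) + 20622/5497 = -65*(-7/93)*(1/45507) + 20622/5497 = (455/93)*(1/45507) + 20622/5497 = 65/604593 + 20622/5497 = 12468274151/3323447721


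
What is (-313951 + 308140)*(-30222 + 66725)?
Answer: -212118933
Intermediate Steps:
(-313951 + 308140)*(-30222 + 66725) = -5811*36503 = -212118933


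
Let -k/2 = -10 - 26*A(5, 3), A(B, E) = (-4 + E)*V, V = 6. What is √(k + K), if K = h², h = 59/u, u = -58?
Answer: I*√978807/58 ≈ 17.058*I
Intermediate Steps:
h = -59/58 (h = 59/(-58) = 59*(-1/58) = -59/58 ≈ -1.0172)
A(B, E) = -24 + 6*E (A(B, E) = (-4 + E)*6 = -24 + 6*E)
K = 3481/3364 (K = (-59/58)² = 3481/3364 ≈ 1.0348)
k = -292 (k = -2*(-10 - 26*(-24 + 6*3)) = -2*(-10 - 26*(-24 + 18)) = -2*(-10 - 26*(-6)) = -2*(-10 + 156) = -2*146 = -292)
√(k + K) = √(-292 + 3481/3364) = √(-978807/3364) = I*√978807/58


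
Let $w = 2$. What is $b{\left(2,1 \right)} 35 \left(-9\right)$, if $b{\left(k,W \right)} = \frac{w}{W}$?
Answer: $-630$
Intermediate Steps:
$b{\left(k,W \right)} = \frac{2}{W}$
$b{\left(2,1 \right)} 35 \left(-9\right) = \frac{2}{1} \cdot 35 \left(-9\right) = 2 \cdot 1 \cdot 35 \left(-9\right) = 2 \cdot 35 \left(-9\right) = 70 \left(-9\right) = -630$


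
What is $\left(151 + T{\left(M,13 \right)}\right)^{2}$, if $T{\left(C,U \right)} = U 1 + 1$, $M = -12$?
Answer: $27225$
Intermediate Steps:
$T{\left(C,U \right)} = 1 + U$ ($T{\left(C,U \right)} = U + 1 = 1 + U$)
$\left(151 + T{\left(M,13 \right)}\right)^{2} = \left(151 + \left(1 + 13\right)\right)^{2} = \left(151 + 14\right)^{2} = 165^{2} = 27225$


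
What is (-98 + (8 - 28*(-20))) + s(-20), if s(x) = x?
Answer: 450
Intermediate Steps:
(-98 + (8 - 28*(-20))) + s(-20) = (-98 + (8 - 28*(-20))) - 20 = (-98 + (8 + 560)) - 20 = (-98 + 568) - 20 = 470 - 20 = 450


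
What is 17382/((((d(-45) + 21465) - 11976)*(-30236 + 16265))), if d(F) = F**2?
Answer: -2897/26810349 ≈ -0.00010806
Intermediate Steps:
17382/((((d(-45) + 21465) - 11976)*(-30236 + 16265))) = 17382/(((((-45)**2 + 21465) - 11976)*(-30236 + 16265))) = 17382/((((2025 + 21465) - 11976)*(-13971))) = 17382/(((23490 - 11976)*(-13971))) = 17382/((11514*(-13971))) = 17382/(-160862094) = 17382*(-1/160862094) = -2897/26810349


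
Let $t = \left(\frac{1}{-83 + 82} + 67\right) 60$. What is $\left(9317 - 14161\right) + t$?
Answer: $-884$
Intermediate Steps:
$t = 3960$ ($t = \left(\frac{1}{-1} + 67\right) 60 = \left(-1 + 67\right) 60 = 66 \cdot 60 = 3960$)
$\left(9317 - 14161\right) + t = \left(9317 - 14161\right) + 3960 = -4844 + 3960 = -884$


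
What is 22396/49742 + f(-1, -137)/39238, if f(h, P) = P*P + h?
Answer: 1790842/1928633 ≈ 0.92856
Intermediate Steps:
f(h, P) = h + P**2 (f(h, P) = P**2 + h = h + P**2)
22396/49742 + f(-1, -137)/39238 = 22396/49742 + (-1 + (-137)**2)/39238 = 22396*(1/49742) + (-1 + 18769)*(1/39238) = 1018/2261 + 18768*(1/39238) = 1018/2261 + 408/853 = 1790842/1928633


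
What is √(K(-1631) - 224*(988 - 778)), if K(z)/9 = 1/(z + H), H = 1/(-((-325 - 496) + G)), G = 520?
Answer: I*√11337218270825370/490930 ≈ 216.89*I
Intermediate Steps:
H = 1/301 (H = 1/(-((-325 - 496) + 520)) = 1/(-(-821 + 520)) = 1/(-1*(-301)) = 1/301 ≈ 0.0033223)
K(z) = 9/(1/301 + z) (K(z) = 9/(z + 1/301) = 9/(1/301 + z))
√(K(-1631) - 224*(988 - 778)) = √(2709/(1 + 301*(-1631)) - 224*(988 - 778)) = √(2709/(1 - 490931) - 224*210) = √(2709/(-490930) - 47040) = √(2709*(-1/490930) - 47040) = √(-2709/490930 - 47040) = √(-23093349909/490930) = I*√11337218270825370/490930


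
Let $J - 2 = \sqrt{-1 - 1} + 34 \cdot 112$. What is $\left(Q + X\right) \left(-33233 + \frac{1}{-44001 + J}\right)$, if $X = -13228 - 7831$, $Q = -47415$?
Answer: $\frac{3675808444170792020}{1615316483} + \frac{68474 i \sqrt{2}}{1615316483} \approx 2.2756 \cdot 10^{9} + 5.9949 \cdot 10^{-5} i$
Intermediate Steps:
$X = -21059$ ($X = -13228 - 7831 = -21059$)
$J = 3810 + i \sqrt{2}$ ($J = 2 + \left(\sqrt{-1 - 1} + 34 \cdot 112\right) = 2 + \left(\sqrt{-2} + 3808\right) = 2 + \left(i \sqrt{2} + 3808\right) = 2 + \left(3808 + i \sqrt{2}\right) = 3810 + i \sqrt{2} \approx 3810.0 + 1.4142 i$)
$\left(Q + X\right) \left(-33233 + \frac{1}{-44001 + J}\right) = \left(-47415 - 21059\right) \left(-33233 + \frac{1}{-44001 + \left(3810 + i \sqrt{2}\right)}\right) = - 68474 \left(-33233 + \frac{1}{-40191 + i \sqrt{2}}\right) = 2275596442 - \frac{68474}{-40191 + i \sqrt{2}}$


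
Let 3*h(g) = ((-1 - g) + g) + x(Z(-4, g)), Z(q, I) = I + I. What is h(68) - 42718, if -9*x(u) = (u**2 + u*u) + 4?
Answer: -396797/9 ≈ -44089.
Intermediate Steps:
Z(q, I) = 2*I
x(u) = -4/9 - 2*u**2/9 (x(u) = -((u**2 + u*u) + 4)/9 = -((u**2 + u**2) + 4)/9 = -(2*u**2 + 4)/9 = -(4 + 2*u**2)/9 = -4/9 - 2*u**2/9)
h(g) = -13/27 - 8*g**2/27 (h(g) = (((-1 - g) + g) + (-4/9 - 2*4*g**2/9))/3 = (-1 + (-4/9 - 8*g**2/9))/3 = (-13/9 - 8*g**2/9)/3 = -13/27 - 8*g**2/27)
h(68) - 42718 = (-13/27 - 8/27*68**2) - 42718 = (-13/27 - 8/27*4624) - 42718 = (-13/27 - 36992/27) - 42718 = -12335/9 - 42718 = -396797/9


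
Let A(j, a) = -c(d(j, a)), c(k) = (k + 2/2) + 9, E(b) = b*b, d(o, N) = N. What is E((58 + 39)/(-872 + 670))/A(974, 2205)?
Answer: -9409/90380860 ≈ -0.00010410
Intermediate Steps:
E(b) = b**2
c(k) = 10 + k (c(k) = (k + 2*(1/2)) + 9 = (k + 1) + 9 = (1 + k) + 9 = 10 + k)
A(j, a) = -10 - a (A(j, a) = -(10 + a) = -10 - a)
E((58 + 39)/(-872 + 670))/A(974, 2205) = ((58 + 39)/(-872 + 670))**2/(-10 - 1*2205) = (97/(-202))**2/(-10 - 2205) = (97*(-1/202))**2/(-2215) = (-97/202)**2*(-1/2215) = (9409/40804)*(-1/2215) = -9409/90380860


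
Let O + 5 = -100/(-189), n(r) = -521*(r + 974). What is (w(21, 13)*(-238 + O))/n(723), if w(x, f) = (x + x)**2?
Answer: 1283156/2652411 ≈ 0.48377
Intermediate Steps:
w(x, f) = 4*x**2 (w(x, f) = (2*x)**2 = 4*x**2)
n(r) = -507454 - 521*r (n(r) = -521*(974 + r) = -507454 - 521*r)
O = -845/189 (O = -5 - 100/(-189) = -5 - 100*(-1/189) = -5 + 100/189 = -845/189 ≈ -4.4709)
(w(21, 13)*(-238 + O))/n(723) = ((4*21**2)*(-238 - 845/189))/(-507454 - 521*723) = ((4*441)*(-45827/189))/(-507454 - 376683) = (1764*(-45827/189))/(-884137) = -1283156/3*(-1/884137) = 1283156/2652411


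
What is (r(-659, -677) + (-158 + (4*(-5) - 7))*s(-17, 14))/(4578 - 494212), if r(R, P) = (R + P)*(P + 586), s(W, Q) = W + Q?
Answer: -122131/489634 ≈ -0.24943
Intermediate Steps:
s(W, Q) = Q + W
r(R, P) = (586 + P)*(P + R) (r(R, P) = (P + R)*(586 + P) = (586 + P)*(P + R))
(r(-659, -677) + (-158 + (4*(-5) - 7))*s(-17, 14))/(4578 - 494212) = (((-677)² + 586*(-677) + 586*(-659) - 677*(-659)) + (-158 + (4*(-5) - 7))*(14 - 17))/(4578 - 494212) = ((458329 - 396722 - 386174 + 446143) + (-158 + (-20 - 7))*(-3))/(-489634) = (121576 + (-158 - 27)*(-3))*(-1/489634) = (121576 - 185*(-3))*(-1/489634) = (121576 + 555)*(-1/489634) = 122131*(-1/489634) = -122131/489634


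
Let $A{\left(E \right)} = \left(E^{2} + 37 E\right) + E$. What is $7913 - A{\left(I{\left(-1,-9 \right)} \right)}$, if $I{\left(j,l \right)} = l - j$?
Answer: $8153$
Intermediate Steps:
$A{\left(E \right)} = E^{2} + 38 E$
$7913 - A{\left(I{\left(-1,-9 \right)} \right)} = 7913 - \left(-9 - -1\right) \left(38 - 8\right) = 7913 - \left(-9 + 1\right) \left(38 + \left(-9 + 1\right)\right) = 7913 - - 8 \left(38 - 8\right) = 7913 - \left(-8\right) 30 = 7913 - -240 = 7913 + 240 = 8153$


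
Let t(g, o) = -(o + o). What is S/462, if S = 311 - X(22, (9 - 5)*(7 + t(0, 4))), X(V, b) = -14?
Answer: 325/462 ≈ 0.70346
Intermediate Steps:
t(g, o) = -2*o
S = 325 (S = 311 - 1*(-14) = 311 + 14 = 325)
S/462 = 325/462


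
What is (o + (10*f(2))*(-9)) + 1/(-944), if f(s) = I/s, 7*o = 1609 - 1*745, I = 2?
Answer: 220889/6608 ≈ 33.427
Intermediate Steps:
o = 864/7 (o = (1609 - 1*745)/7 = (1609 - 745)/7 = (⅐)*864 = 864/7 ≈ 123.43)
f(s) = 2/s
(o + (10*f(2))*(-9)) + 1/(-944) = (864/7 + (10*(2/2))*(-9)) + 1/(-944) = (864/7 + (10*(2*(½)))*(-9)) - 1/944 = (864/7 + (10*1)*(-9)) - 1/944 = (864/7 + 10*(-9)) - 1/944 = (864/7 - 90) - 1/944 = 234/7 - 1/944 = 220889/6608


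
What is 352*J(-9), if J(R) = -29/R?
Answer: 10208/9 ≈ 1134.2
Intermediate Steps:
352*J(-9) = 352*(-29/(-9)) = 352*(-29*(-⅑)) = 352*(29/9) = 10208/9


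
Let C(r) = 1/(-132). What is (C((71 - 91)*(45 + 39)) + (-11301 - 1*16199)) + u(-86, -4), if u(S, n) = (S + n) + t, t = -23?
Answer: -3644917/132 ≈ -27613.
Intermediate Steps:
C(r) = -1/132
u(S, n) = -23 + S + n (u(S, n) = (S + n) - 23 = -23 + S + n)
(C((71 - 91)*(45 + 39)) + (-11301 - 1*16199)) + u(-86, -4) = (-1/132 + (-11301 - 1*16199)) + (-23 - 86 - 4) = (-1/132 + (-11301 - 16199)) - 113 = (-1/132 - 27500) - 113 = -3630001/132 - 113 = -3644917/132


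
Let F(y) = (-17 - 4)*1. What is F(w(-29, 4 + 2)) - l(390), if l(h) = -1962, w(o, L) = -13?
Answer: 1941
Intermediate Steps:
F(y) = -21 (F(y) = -21*1 = -21)
F(w(-29, 4 + 2)) - l(390) = -21 - 1*(-1962) = -21 + 1962 = 1941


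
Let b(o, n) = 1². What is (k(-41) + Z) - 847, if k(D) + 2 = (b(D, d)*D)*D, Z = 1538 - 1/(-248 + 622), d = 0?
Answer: 886379/374 ≈ 2370.0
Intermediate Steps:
b(o, n) = 1
Z = 575211/374 (Z = 1538 - 1/374 = 575211/374 ≈ 1538.0)
k(D) = -2 + D² (k(D) = -2 + (1*D)*D = -2 + D*D = -2 + D²)
(k(-41) + Z) - 847 = ((-2 + (-41)²) + 575211/374) - 847 = ((-2 + 1681) + 575211/374) - 847 = (1679 + 575211/374) - 847 = 1203157/374 - 847 = 886379/374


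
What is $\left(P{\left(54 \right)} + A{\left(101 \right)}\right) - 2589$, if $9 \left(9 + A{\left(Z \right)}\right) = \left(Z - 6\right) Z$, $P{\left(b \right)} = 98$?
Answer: $- \frac{12905}{9} \approx -1433.9$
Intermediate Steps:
$A{\left(Z \right)} = -9 + \frac{Z \left(-6 + Z\right)}{9}$ ($A{\left(Z \right)} = -9 + \frac{\left(Z - 6\right) Z}{9} = -9 + \frac{\left(-6 + Z\right) Z}{9} = -9 + \frac{Z \left(-6 + Z\right)}{9}$)
$\left(P{\left(54 \right)} + A{\left(101 \right)}\right) - 2589 = \left(98 - \left(\frac{229}{3} - \frac{10201}{9}\right)\right) - 2589 = \left(98 - - \frac{9514}{9}\right) - 2589 = \left(98 + \frac{9514}{9}\right) - 2589 = \frac{10396}{9} - 2589 = - \frac{12905}{9}$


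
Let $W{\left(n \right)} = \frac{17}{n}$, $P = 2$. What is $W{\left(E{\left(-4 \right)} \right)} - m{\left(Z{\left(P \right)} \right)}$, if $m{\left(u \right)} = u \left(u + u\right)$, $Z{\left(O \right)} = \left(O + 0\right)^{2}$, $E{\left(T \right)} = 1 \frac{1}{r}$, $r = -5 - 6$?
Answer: $-219$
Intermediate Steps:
$r = -11$ ($r = -5 - 6 = -11$)
$E{\left(T \right)} = - \frac{1}{11}$ ($E{\left(T \right)} = 1 \frac{1}{-11} = 1 \left(- \frac{1}{11}\right) = - \frac{1}{11}$)
$Z{\left(O \right)} = O^{2}$
$m{\left(u \right)} = 2 u^{2}$ ($m{\left(u \right)} = u 2 u = 2 u^{2}$)
$W{\left(E{\left(-4 \right)} \right)} - m{\left(Z{\left(P \right)} \right)} = \frac{17}{- \frac{1}{11}} - 2 \left(2^{2}\right)^{2} = 17 \left(-11\right) - 2 \cdot 4^{2} = -187 - 2 \cdot 16 = -187 - 32 = -219$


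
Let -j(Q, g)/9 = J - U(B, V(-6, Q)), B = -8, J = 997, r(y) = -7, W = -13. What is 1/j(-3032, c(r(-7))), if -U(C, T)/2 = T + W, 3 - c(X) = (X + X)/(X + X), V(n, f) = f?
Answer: 1/45837 ≈ 2.1816e-5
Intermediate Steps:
c(X) = 2 (c(X) = 3 - (X + X)/(X + X) = 3 - 2*X/(2*X) = 3 - 2*X*1/(2*X) = 3 - 1*1 = 3 - 1 = 2)
U(C, T) = 26 - 2*T (U(C, T) = -2*(T - 13) = -2*(-13 + T) = 26 - 2*T)
j(Q, g) = -8739 - 18*Q (j(Q, g) = -9*(997 - (26 - 2*Q)) = -9*(997 + (-26 + 2*Q)) = -9*(971 + 2*Q) = -8739 - 18*Q)
1/j(-3032, c(r(-7))) = 1/(-8739 - 18*(-3032)) = 1/(-8739 + 54576) = 1/45837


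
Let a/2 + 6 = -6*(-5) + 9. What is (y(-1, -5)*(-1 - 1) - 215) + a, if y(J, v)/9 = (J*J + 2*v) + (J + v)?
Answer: 121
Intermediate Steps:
y(J, v) = 9*J + 9*J² + 27*v (y(J, v) = 9*((J*J + 2*v) + (J + v)) = 9*((J² + 2*v) + (J + v)) = 9*(J + J² + 3*v) = 9*J + 9*J² + 27*v)
a = 66 (a = -12 + 2*(-6*(-5) + 9) = -12 + 2*(-3*(-10) + 9) = -12 + 2*(30 + 9) = -12 + 2*39 = -12 + 78 = 66)
(y(-1, -5)*(-1 - 1) - 215) + a = ((9*(-1) + 9*(-1)² + 27*(-5))*(-1 - 1) - 215) + 66 = ((-9 + 9*1 - 135)*(-2) - 215) + 66 = ((-9 + 9 - 135)*(-2) - 215) + 66 = (-135*(-2) - 215) + 66 = (270 - 215) + 66 = 55 + 66 = 121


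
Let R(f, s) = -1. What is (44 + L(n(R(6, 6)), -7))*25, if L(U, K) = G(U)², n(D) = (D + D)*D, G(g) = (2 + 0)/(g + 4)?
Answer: 9925/9 ≈ 1102.8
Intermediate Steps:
G(g) = 2/(4 + g)
n(D) = 2*D² (n(D) = (2*D)*D = 2*D²)
L(U, K) = 4/(4 + U)² (L(U, K) = (2/(4 + U))² = 4/(4 + U)²)
(44 + L(n(R(6, 6)), -7))*25 = (44 + 4/(4 + 2*(-1)²)²)*25 = (44 + 4/(4 + 2*1)²)*25 = (44 + 4/(4 + 2)²)*25 = (44 + 4/6²)*25 = (44 + 4*(1/36))*25 = (44 + ⅑)*25 = (397/9)*25 = 9925/9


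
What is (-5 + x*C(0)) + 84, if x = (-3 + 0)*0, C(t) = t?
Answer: 79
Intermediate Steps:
x = 0 (x = -3*0 = 0)
(-5 + x*C(0)) + 84 = (-5 + 0*0) + 84 = (-5 + 0) + 84 = -5 + 84 = 79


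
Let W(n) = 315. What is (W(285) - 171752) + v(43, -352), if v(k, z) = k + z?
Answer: -171746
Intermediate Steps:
(W(285) - 171752) + v(43, -352) = (315 - 171752) + (43 - 352) = -171437 - 309 = -171746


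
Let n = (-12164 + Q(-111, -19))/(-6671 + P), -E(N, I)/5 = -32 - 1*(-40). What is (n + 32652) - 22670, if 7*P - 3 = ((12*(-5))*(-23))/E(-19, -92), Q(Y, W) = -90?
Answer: 133294190/13351 ≈ 9983.8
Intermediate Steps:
E(N, I) = -40 (E(N, I) = -5*(-32 - 1*(-40)) = -5*(-32 + 40) = -5*8 = -40)
P = -9/2 (P = 3/7 + (((12*(-5))*(-23))/(-40))/7 = 3/7 + (-60*(-23)*(-1/40))/7 = 3/7 + (1380*(-1/40))/7 = 3/7 + (1/7)*(-69/2) = 3/7 - 69/14 = -9/2 ≈ -4.5000)
n = 24508/13351 (n = (-12164 - 90)/(-6671 - 9/2) = -12254/(-13351/2) = -12254*(-2/13351) = 24508/13351 ≈ 1.8357)
(n + 32652) - 22670 = (24508/13351 + 32652) - 22670 = 435961360/13351 - 22670 = 133294190/13351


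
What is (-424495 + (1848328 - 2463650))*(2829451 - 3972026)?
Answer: 1188068908775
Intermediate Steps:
(-424495 + (1848328 - 2463650))*(2829451 - 3972026) = (-424495 - 615322)*(-1142575) = -1039817*(-1142575) = 1188068908775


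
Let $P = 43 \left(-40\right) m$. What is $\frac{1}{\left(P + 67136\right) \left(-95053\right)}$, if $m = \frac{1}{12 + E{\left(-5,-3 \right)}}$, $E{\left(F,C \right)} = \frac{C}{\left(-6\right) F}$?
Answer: $- \frac{17}{108251570736} \approx -1.5704 \cdot 10^{-10}$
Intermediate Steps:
$E{\left(F,C \right)} = - \frac{C}{6 F}$ ($E{\left(F,C \right)} = C \left(- \frac{1}{6 F}\right) = - \frac{C}{6 F}$)
$m = \frac{10}{119}$ ($m = \frac{1}{12 - - \frac{1}{2 \left(-5\right)}} = \frac{1}{12 - \left(- \frac{1}{2}\right) \left(- \frac{1}{5}\right)} = \frac{1}{12 - \frac{1}{10}} = \frac{1}{\frac{119}{10}} = \frac{10}{119} \approx 0.084034$)
$P = - \frac{17200}{119}$ ($P = 43 \left(-40\right) \frac{10}{119} = \left(-1720\right) \frac{10}{119} = - \frac{17200}{119} \approx -144.54$)
$\frac{1}{\left(P + 67136\right) \left(-95053\right)} = \frac{1}{\left(- \frac{17200}{119} + 67136\right) \left(-95053\right)} = \frac{1}{\frac{7971984}{119}} \left(- \frac{1}{95053}\right) = \frac{119}{7971984} \left(- \frac{1}{95053}\right) = - \frac{17}{108251570736}$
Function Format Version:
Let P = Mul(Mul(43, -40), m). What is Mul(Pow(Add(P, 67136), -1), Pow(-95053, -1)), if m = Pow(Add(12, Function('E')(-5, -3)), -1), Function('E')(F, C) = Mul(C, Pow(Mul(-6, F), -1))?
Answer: Rational(-17, 108251570736) ≈ -1.5704e-10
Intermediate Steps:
Function('E')(F, C) = Mul(Rational(-1, 6), C, Pow(F, -1)) (Function('E')(F, C) = Mul(C, Mul(Rational(-1, 6), Pow(F, -1))) = Mul(Rational(-1, 6), C, Pow(F, -1)))
m = Rational(10, 119) (m = Pow(Add(12, Mul(Rational(-1, 6), -3, Pow(-5, -1))), -1) = Pow(Add(12, Mul(Rational(-1, 6), -3, Rational(-1, 5))), -1) = Pow(Add(12, Rational(-1, 10)), -1) = Pow(Rational(119, 10), -1) = Rational(10, 119) ≈ 0.084034)
P = Rational(-17200, 119) (P = Mul(Mul(43, -40), Rational(10, 119)) = Mul(-1720, Rational(10, 119)) = Rational(-17200, 119) ≈ -144.54)
Mul(Pow(Add(P, 67136), -1), Pow(-95053, -1)) = Mul(Pow(Add(Rational(-17200, 119), 67136), -1), Pow(-95053, -1)) = Mul(Pow(Rational(7971984, 119), -1), Rational(-1, 95053)) = Mul(Rational(119, 7971984), Rational(-1, 95053)) = Rational(-17, 108251570736)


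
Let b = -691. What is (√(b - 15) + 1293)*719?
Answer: 929667 + 719*I*√706 ≈ 9.2967e+5 + 19104.0*I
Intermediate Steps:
(√(b - 15) + 1293)*719 = (√(-691 - 15) + 1293)*719 = (√(-706) + 1293)*719 = (I*√706 + 1293)*719 = (1293 + I*√706)*719 = 929667 + 719*I*√706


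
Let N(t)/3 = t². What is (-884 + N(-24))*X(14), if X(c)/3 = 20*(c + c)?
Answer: 1417920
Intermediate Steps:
N(t) = 3*t²
X(c) = 120*c (X(c) = 3*(20*(c + c)) = 3*(20*(2*c)) = 3*(40*c) = 120*c)
(-884 + N(-24))*X(14) = (-884 + 3*(-24)²)*(120*14) = (-884 + 3*576)*1680 = (-884 + 1728)*1680 = 844*1680 = 1417920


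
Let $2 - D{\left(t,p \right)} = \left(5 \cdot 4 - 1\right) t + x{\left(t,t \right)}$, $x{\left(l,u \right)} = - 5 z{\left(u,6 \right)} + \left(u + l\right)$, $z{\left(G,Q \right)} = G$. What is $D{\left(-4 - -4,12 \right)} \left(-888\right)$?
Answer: $-1776$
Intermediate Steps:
$x{\left(l,u \right)} = l - 4 u$ ($x{\left(l,u \right)} = - 5 u + \left(u + l\right) = - 5 u + \left(l + u\right) = l - 4 u$)
$D{\left(t,p \right)} = 2 - 16 t$ ($D{\left(t,p \right)} = 2 - \left(\left(5 \cdot 4 - 1\right) t + \left(t - 4 t\right)\right) = 2 - \left(\left(20 - 1\right) t - 3 t\right) = 2 - \left(19 t - 3 t\right) = 2 - 16 t$)
$D{\left(-4 - -4,12 \right)} \left(-888\right) = \left(2 - 16 \left(-4 - -4\right)\right) \left(-888\right) = \left(2 - 16 \left(-4 + 4\right)\right) \left(-888\right) = \left(2 - 0\right) \left(-888\right) = \left(2 + 0\right) \left(-888\right) = 2 \left(-888\right) = -1776$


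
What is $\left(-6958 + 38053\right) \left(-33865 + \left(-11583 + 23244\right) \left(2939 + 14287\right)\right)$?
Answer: $6245073810495$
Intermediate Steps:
$\left(-6958 + 38053\right) \left(-33865 + \left(-11583 + 23244\right) \left(2939 + 14287\right)\right) = 31095 \left(-33865 + 11661 \cdot 17226\right) = 31095 \left(-33865 + 200872386\right) = 31095 \cdot 200838521 = 6245073810495$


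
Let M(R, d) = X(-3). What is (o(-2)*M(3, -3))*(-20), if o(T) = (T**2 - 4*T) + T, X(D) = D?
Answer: 600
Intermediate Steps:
M(R, d) = -3
o(T) = T**2 - 3*T
(o(-2)*M(3, -3))*(-20) = (-2*(-3 - 2)*(-3))*(-20) = (-2*(-5)*(-3))*(-20) = (10*(-3))*(-20) = -30*(-20) = 600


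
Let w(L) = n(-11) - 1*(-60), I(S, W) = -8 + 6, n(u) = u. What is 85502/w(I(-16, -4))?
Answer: 85502/49 ≈ 1744.9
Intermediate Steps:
I(S, W) = -2
w(L) = 49 (w(L) = -11 - 1*(-60) = -11 + 60 = 49)
85502/w(I(-16, -4)) = 85502/49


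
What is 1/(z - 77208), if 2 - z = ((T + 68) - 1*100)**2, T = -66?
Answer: -1/86810 ≈ -1.1519e-5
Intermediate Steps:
z = -9602 (z = 2 - ((-66 + 68) - 1*100)**2 = 2 - (2 - 100)**2 = 2 - 1*(-98)**2 = 2 - 1*9604 = 2 - 9604 = -9602)
1/(z - 77208) = 1/(-9602 - 77208) = 1/(-86810) = -1/86810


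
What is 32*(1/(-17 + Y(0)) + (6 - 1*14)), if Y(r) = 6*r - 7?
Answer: -772/3 ≈ -257.33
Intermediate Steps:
Y(r) = -7 + 6*r
32*(1/(-17 + Y(0)) + (6 - 1*14)) = 32*(1/(-17 + (-7 + 6*0)) + (6 - 1*14)) = 32*(1/(-17 + (-7 + 0)) + (6 - 14)) = 32*(1/(-17 - 7) - 8) = 32*(1/(-24) - 8) = 32*(-1/24 - 8) = 32*(-193/24) = -772/3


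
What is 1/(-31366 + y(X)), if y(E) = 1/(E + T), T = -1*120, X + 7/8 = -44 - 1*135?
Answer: -2399/75247042 ≈ -3.1882e-5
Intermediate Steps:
X = -1439/8 (X = -7/8 + (-44 - 1*135) = -7/8 + (-44 - 135) = -7/8 - 179 = -1439/8 ≈ -179.88)
T = -120
y(E) = 1/(-120 + E) (y(E) = 1/(E - 120) = 1/(-120 + E))
1/(-31366 + y(X)) = 1/(-31366 + 1/(-120 - 1439/8)) = 1/(-31366 + 1/(-2399/8)) = 1/(-31366 - 8/2399) = 1/(-75247042/2399) = -2399/75247042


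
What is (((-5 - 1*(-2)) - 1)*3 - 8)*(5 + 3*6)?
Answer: -460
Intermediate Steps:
(((-5 - 1*(-2)) - 1)*3 - 8)*(5 + 3*6) = (((-5 + 2) - 1)*3 - 8)*(5 + 18) = ((-3 - 1)*3 - 8)*23 = (-4*3 - 8)*23 = (-12 - 8)*23 = -20*23 = -460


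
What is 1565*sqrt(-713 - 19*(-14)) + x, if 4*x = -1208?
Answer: -302 + 1565*I*sqrt(447) ≈ -302.0 + 33088.0*I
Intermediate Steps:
x = -302 (x = (1/4)*(-1208) = -302)
1565*sqrt(-713 - 19*(-14)) + x = 1565*sqrt(-713 - 19*(-14)) - 302 = 1565*sqrt(-713 + 266) - 302 = 1565*sqrt(-447) - 302 = 1565*(I*sqrt(447)) - 302 = 1565*I*sqrt(447) - 302 = -302 + 1565*I*sqrt(447)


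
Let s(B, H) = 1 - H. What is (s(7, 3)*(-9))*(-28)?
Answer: -504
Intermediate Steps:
(s(7, 3)*(-9))*(-28) = ((1 - 1*3)*(-9))*(-28) = ((1 - 3)*(-9))*(-28) = -2*(-9)*(-28) = 18*(-28) = -504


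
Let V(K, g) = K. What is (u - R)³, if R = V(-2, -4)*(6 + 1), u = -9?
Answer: 125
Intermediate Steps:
R = -14 (R = -2*(6 + 1) = -2*7 = -14)
(u - R)³ = (-9 - 1*(-14))³ = (-9 + 14)³ = 5³ = 125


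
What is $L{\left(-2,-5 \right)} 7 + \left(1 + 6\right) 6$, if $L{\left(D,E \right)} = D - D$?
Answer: $42$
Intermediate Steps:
$L{\left(D,E \right)} = 0$
$L{\left(-2,-5 \right)} 7 + \left(1 + 6\right) 6 = 0 \cdot 7 + \left(1 + 6\right) 6 = 0 + 7 \cdot 6 = 0 + 42 = 42$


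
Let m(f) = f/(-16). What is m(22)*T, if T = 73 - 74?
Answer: 11/8 ≈ 1.3750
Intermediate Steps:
T = -1
m(f) = -f/16 (m(f) = f*(-1/16) = -f/16)
m(22)*T = -1/16*22*(-1) = -11/8*(-1) = 11/8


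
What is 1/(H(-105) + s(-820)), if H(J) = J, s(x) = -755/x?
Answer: -164/17069 ≈ -0.0096081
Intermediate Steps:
1/(H(-105) + s(-820)) = 1/(-105 - 755/(-820)) = 1/(-105 - 755*(-1/820)) = 1/(-105 + 151/164) = 1/(-17069/164) = -164/17069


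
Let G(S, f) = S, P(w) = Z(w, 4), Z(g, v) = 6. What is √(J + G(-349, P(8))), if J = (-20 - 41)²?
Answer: 2*√843 ≈ 58.069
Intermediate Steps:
P(w) = 6
J = 3721 (J = (-61)² = 3721)
√(J + G(-349, P(8))) = √(3721 - 349) = √3372 = 2*√843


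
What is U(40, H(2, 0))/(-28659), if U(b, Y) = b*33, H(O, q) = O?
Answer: -440/9553 ≈ -0.046059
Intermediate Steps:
U(b, Y) = 33*b
U(40, H(2, 0))/(-28659) = (33*40)/(-28659) = 1320*(-1/28659) = -440/9553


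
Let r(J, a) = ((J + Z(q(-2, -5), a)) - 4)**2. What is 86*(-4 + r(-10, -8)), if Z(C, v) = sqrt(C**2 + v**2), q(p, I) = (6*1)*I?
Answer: 99416 - 4816*sqrt(241) ≈ 24652.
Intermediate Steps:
q(p, I) = 6*I
r(J, a) = (-4 + J + sqrt(900 + a**2))**2 (r(J, a) = ((J + sqrt((6*(-5))**2 + a**2)) - 4)**2 = ((J + sqrt((-30)**2 + a**2)) - 4)**2 = ((J + sqrt(900 + a**2)) - 4)**2 = (-4 + J + sqrt(900 + a**2))**2)
86*(-4 + r(-10, -8)) = 86*(-4 + (-4 - 10 + sqrt(900 + (-8)**2))**2) = 86*(-4 + (-4 - 10 + sqrt(900 + 64))**2) = 86*(-4 + (-4 - 10 + sqrt(964))**2) = 86*(-4 + (-4 - 10 + 2*sqrt(241))**2) = 86*(-4 + (-14 + 2*sqrt(241))**2) = -344 + 86*(-14 + 2*sqrt(241))**2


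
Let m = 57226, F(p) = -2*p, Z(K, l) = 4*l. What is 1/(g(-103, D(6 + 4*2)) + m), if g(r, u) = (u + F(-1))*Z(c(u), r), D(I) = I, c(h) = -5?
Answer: 1/50634 ≈ 1.9750e-5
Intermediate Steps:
g(r, u) = 4*r*(2 + u) (g(r, u) = (u - 2*(-1))*(4*r) = (u + 2)*(4*r) = (2 + u)*(4*r) = 4*r*(2 + u))
1/(g(-103, D(6 + 4*2)) + m) = 1/(4*(-103)*(2 + (6 + 4*2)) + 57226) = 1/(4*(-103)*(2 + (6 + 8)) + 57226) = 1/(4*(-103)*(2 + 14) + 57226) = 1/(4*(-103)*16 + 57226) = 1/(-6592 + 57226) = 1/50634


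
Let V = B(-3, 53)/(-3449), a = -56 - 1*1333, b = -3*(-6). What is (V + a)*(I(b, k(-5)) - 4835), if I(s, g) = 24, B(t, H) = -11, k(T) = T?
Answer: 23047817150/3449 ≈ 6.6825e+6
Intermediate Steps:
b = 18
a = -1389 (a = -56 - 1333 = -1389)
V = 11/3449 (V = -11/(-3449) = -11*(-1/3449) = 11/3449 ≈ 0.0031893)
(V + a)*(I(b, k(-5)) - 4835) = (11/3449 - 1389)*(24 - 4835) = -4790650/3449*(-4811) = 23047817150/3449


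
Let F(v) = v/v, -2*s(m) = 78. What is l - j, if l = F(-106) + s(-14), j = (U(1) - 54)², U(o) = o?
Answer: -2847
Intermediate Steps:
s(m) = -39 (s(m) = -½*78 = -39)
j = 2809 (j = (1 - 54)² = (-53)² = 2809)
F(v) = 1
l = -38 (l = 1 - 39 = -38)
l - j = -38 - 1*2809 = -38 - 2809 = -2847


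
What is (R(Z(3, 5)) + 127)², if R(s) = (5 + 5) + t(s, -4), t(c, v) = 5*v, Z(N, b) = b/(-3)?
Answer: 13689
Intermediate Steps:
Z(N, b) = -b/3 (Z(N, b) = b*(-⅓) = -b/3)
R(s) = -10 (R(s) = (5 + 5) + 5*(-4) = 10 - 20 = -10)
(R(Z(3, 5)) + 127)² = (-10 + 127)² = 117² = 13689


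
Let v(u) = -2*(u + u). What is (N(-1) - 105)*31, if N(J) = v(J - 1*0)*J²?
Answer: -3131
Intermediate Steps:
v(u) = -4*u
N(J) = -4*J³ (N(J) = (-4*(J - 1*0))*J² = (-4*(J + 0))*J² = (-4*J)*J² = -4*J³)
(N(-1) - 105)*31 = (-4*(-1)³ - 105)*31 = (-4*(-1) - 105)*31 = (4 - 105)*31 = -101*31 = -3131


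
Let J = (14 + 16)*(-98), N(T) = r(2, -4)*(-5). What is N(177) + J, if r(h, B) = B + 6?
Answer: -2950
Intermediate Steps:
r(h, B) = 6 + B
N(T) = -10 (N(T) = (6 - 4)*(-5) = 2*(-5) = -10)
J = -2940 (J = 30*(-98) = -2940)
N(177) + J = -10 - 2940 = -2950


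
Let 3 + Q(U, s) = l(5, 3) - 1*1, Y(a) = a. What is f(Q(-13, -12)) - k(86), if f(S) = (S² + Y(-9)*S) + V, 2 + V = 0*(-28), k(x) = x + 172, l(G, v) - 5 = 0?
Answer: -268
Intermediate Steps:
l(G, v) = 5 (l(G, v) = 5 + 0 = 5)
k(x) = 172 + x
V = -2 (V = -2 + 0*(-28) = -2 + 0 = -2)
Q(U, s) = 1 (Q(U, s) = -3 + (5 - 1*1) = -3 + (5 - 1) = -3 + 4 = 1)
f(S) = -2 + S² - 9*S (f(S) = (S² - 9*S) - 2 = -2 + S² - 9*S)
f(Q(-13, -12)) - k(86) = (-2 + 1² - 9*1) - (172 + 86) = (-2 + 1 - 9) - 1*258 = -10 - 258 = -268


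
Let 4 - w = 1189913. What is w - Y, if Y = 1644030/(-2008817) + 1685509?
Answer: -5776186916476/2008817 ≈ -2.8754e+6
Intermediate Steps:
Y = 3385877488823/2008817 (Y = 1644030*(-1/2008817) + 1685509 = -1644030/2008817 + 1685509 = 3385877488823/2008817 ≈ 1.6855e+6)
w = -1189909 (w = 4 - 1*1189913 = 4 - 1189913 = -1189909)
w - Y = -1189909 - 1*3385877488823/2008817 = -1189909 - 3385877488823/2008817 = -5776186916476/2008817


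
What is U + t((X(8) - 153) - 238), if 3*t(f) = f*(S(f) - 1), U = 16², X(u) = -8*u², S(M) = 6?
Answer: -1249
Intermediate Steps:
U = 256
t(f) = 5*f/3 (t(f) = (f*(6 - 1))/3 = (f*5)/3 = (5*f)/3 = 5*f/3)
U + t((X(8) - 153) - 238) = 256 + 5*((-8*8² - 153) - 238)/3 = 256 + 5*((-8*64 - 153) - 238)/3 = 256 + 5*((-512 - 153) - 238)/3 = 256 + 5*(-665 - 238)/3 = 256 + (5/3)*(-903) = 256 - 1505 = -1249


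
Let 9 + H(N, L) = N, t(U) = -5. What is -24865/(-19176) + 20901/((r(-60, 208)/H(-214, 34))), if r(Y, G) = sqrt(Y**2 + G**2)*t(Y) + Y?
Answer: -33335182793/139984800 + 4660923*sqrt(2929)/58400 ≈ 4081.2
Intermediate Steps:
H(N, L) = -9 + N
r(Y, G) = Y - 5*sqrt(G**2 + Y**2) (r(Y, G) = sqrt(Y**2 + G**2)*(-5) + Y = sqrt(G**2 + Y**2)*(-5) + Y = -5*sqrt(G**2 + Y**2) + Y = Y - 5*sqrt(G**2 + Y**2))
-24865/(-19176) + 20901/((r(-60, 208)/H(-214, 34))) = -24865/(-19176) + 20901/(((-60 - 5*sqrt(208**2 + (-60)**2))/(-9 - 214))) = -24865*(-1/19176) + 20901/(((-60 - 5*sqrt(43264 + 3600))/(-223))) = 24865/19176 + 20901/(((-60 - 20*sqrt(2929))*(-1/223))) = 24865/19176 + 20901/(60/223 + 20*sqrt(2929)/223)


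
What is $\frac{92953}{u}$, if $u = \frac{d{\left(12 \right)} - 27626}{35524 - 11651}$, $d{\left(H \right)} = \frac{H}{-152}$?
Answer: $- \frac{84324544822}{1049791} \approx -80325.0$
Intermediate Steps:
$d{\left(H \right)} = - \frac{H}{152}$ ($d{\left(H \right)} = H \left(- \frac{1}{152}\right) = - \frac{H}{152}$)
$u = - \frac{1049791}{907174}$ ($u = \frac{\left(- \frac{1}{152}\right) 12 - 27626}{35524 - 11651} = \frac{- \frac{3}{38} - 27626}{23873} = \left(- \frac{1049791}{38}\right) \frac{1}{23873} = - \frac{1049791}{907174} \approx -1.1572$)
$\frac{92953}{u} = \frac{92953}{- \frac{1049791}{907174}} = 92953 \left(- \frac{907174}{1049791}\right) = - \frac{84324544822}{1049791}$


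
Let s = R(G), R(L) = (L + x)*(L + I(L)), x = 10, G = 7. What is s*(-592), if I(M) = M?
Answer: -140896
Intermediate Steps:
R(L) = 2*L*(10 + L) (R(L) = (L + 10)*(L + L) = (10 + L)*(2*L) = 2*L*(10 + L))
s = 238 (s = 2*7*(10 + 7) = 2*7*17 = 238)
s*(-592) = 238*(-592) = -140896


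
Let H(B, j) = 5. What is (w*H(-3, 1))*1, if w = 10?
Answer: 50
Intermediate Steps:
(w*H(-3, 1))*1 = (10*5)*1 = 50*1 = 50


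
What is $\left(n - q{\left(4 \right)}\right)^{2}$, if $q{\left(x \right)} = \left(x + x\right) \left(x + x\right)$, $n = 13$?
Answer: $2601$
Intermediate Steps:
$q{\left(x \right)} = 4 x^{2}$ ($q{\left(x \right)} = 2 x 2 x = 4 x^{2}$)
$\left(n - q{\left(4 \right)}\right)^{2} = \left(13 - 4 \cdot 4^{2}\right)^{2} = \left(13 - 4 \cdot 16\right)^{2} = \left(13 - 64\right)^{2} = \left(-51\right)^{2} = 2601$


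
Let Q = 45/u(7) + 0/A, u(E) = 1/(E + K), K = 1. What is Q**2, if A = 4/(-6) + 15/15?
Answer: 129600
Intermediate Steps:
u(E) = 1/(1 + E) (u(E) = 1/(E + 1) = 1/(1 + E))
A = 1/3 (A = 4*(-1/6) + 15*(1/15) = -2/3 + 1 = 1/3 ≈ 0.33333)
Q = 360 (Q = 45/(1/(1 + 7)) + 0/(1/3) = 45/(1/8) + 0*3 = 45/(1/8) + 0 = 45*8 + 0 = 360 + 0 = 360)
Q**2 = 360**2 = 129600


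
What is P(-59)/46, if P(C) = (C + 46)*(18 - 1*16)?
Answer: -13/23 ≈ -0.56522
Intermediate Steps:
P(C) = 92 + 2*C (P(C) = (46 + C)*(18 - 16) = (46 + C)*2 = 92 + 2*C)
P(-59)/46 = (92 + 2*(-59))/46 = (92 - 118)*(1/46) = -26*1/46 = -13/23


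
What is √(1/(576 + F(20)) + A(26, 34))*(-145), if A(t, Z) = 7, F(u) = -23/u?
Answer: -145*√925497003/11497 ≈ -383.68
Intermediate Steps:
√(1/(576 + F(20)) + A(26, 34))*(-145) = √(1/(576 - 23/20) + 7)*(-145) = √(1/(11497/20) + 7)*(-145) = √(20/11497 + 7)*(-145) = √(80499/11497)*(-145) = (√925497003/11497)*(-145) = -145*√925497003/11497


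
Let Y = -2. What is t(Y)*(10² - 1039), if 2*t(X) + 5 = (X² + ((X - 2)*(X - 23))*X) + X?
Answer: 190617/2 ≈ 95309.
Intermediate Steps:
t(X) = -5/2 + X/2 + X²/2 + X*(-23 + X)*(-2 + X)/2 (t(X) = -5/2 + ((X² + ((X - 2)*(X - 23))*X) + X)/2 = -5/2 + ((X² + ((-2 + X)*(-23 + X))*X) + X)/2 = -5/2 + ((X² + ((-23 + X)*(-2 + X))*X) + X)/2 = -5/2 + ((X² + X*(-23 + X)*(-2 + X)) + X)/2 = -5/2 + (X + X² + X*(-23 + X)*(-2 + X))/2 = -5/2 + (X/2 + X²/2 + X*(-23 + X)*(-2 + X)/2) = -5/2 + X/2 + X²/2 + X*(-23 + X)*(-2 + X)/2)
t(Y)*(10² - 1039) = (-5/2 + (½)*(-2)³ - 12*(-2)² + (47/2)*(-2))*(10² - 1039) = (-5/2 + (½)*(-8) - 12*4 - 47)*(100 - 1039) = (-5/2 - 4 - 48 - 47)*(-939) = -203/2*(-939) = 190617/2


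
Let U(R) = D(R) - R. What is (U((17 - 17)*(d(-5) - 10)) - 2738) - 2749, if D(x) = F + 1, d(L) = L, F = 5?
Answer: -5481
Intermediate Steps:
D(x) = 6 (D(x) = 5 + 1 = 6)
U(R) = 6 - R
(U((17 - 17)*(d(-5) - 10)) - 2738) - 2749 = ((6 - (17 - 17)*(-5 - 10)) - 2738) - 2749 = ((6 - 0*(-15)) - 2738) - 2749 = ((6 - 1*0) - 2738) - 2749 = ((6 + 0) - 2738) - 2749 = (6 - 2738) - 2749 = -2732 - 2749 = -5481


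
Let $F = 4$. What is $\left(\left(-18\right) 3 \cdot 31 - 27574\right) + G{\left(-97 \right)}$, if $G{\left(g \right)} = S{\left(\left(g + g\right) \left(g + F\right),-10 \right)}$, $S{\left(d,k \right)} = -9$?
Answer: $-29257$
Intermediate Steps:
$G{\left(g \right)} = -9$
$\left(\left(-18\right) 3 \cdot 31 - 27574\right) + G{\left(-97 \right)} = \left(\left(-18\right) 3 \cdot 31 - 27574\right) - 9 = \left(\left(-54\right) 31 - 27574\right) - 9 = \left(-1674 - 27574\right) - 9 = -29248 - 9 = -29257$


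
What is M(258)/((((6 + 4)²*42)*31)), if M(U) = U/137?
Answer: 43/2972900 ≈ 1.4464e-5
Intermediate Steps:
M(U) = U/137 (M(U) = U*(1/137) = U/137)
M(258)/((((6 + 4)²*42)*31)) = ((1/137)*258)/((((6 + 4)²*42)*31)) = 258/(137*(((10²*42)*31))) = 258/(137*(((100*42)*31))) = 258/(137*((4200*31))) = (258/137)/130200 = (258/137)*(1/130200) = 43/2972900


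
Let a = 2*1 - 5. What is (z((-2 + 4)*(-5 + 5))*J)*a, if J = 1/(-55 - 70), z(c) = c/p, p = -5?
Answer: 0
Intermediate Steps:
z(c) = -c/5 (z(c) = c/(-5) = c*(-⅕) = -c/5)
J = -1/125 (J = 1/(-125) = -1/125 ≈ -0.0080000)
a = -3 (a = 2 - 5 = -3)
(z((-2 + 4)*(-5 + 5))*J)*a = (-(-2 + 4)*(-5 + 5)/5*(-1/125))*(-3) = (-2*0/5*(-1/125))*(-3) = (-⅕*0*(-1/125))*(-3) = (0*(-1/125))*(-3) = 0*(-3) = 0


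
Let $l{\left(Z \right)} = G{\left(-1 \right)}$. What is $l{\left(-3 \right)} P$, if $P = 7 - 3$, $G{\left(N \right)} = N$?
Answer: $-4$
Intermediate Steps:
$l{\left(Z \right)} = -1$
$P = 4$ ($P = 7 - 3 = 4$)
$l{\left(-3 \right)} P = \left(-1\right) 4 = -4$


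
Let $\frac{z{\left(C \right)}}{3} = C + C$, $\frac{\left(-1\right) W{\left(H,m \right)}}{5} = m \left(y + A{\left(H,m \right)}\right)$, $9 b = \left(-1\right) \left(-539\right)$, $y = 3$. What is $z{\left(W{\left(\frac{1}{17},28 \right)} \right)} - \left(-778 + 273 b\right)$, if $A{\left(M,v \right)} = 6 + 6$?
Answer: $- \frac{84515}{3} \approx -28172.0$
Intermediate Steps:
$A{\left(M,v \right)} = 12$
$b = \frac{539}{9}$ ($b = \frac{\left(-1\right) \left(-539\right)}{9} = \frac{1}{9} \cdot 539 = \frac{539}{9} \approx 59.889$)
$W{\left(H,m \right)} = - 75 m$ ($W{\left(H,m \right)} = - 5 m \left(3 + 12\right) = - 5 m 15 = - 5 \cdot 15 m = - 75 m$)
$z{\left(C \right)} = 6 C$ ($z{\left(C \right)} = 3 \left(C + C\right) = 3 \cdot 2 C = 6 C$)
$z{\left(W{\left(\frac{1}{17},28 \right)} \right)} - \left(-778 + 273 b\right) = 6 \left(\left(-75\right) 28\right) + \left(\left(-273\right) \frac{539}{9} + 778\right) = 6 \left(-2100\right) + \left(- \frac{49049}{3} + 778\right) = -12600 - \frac{46715}{3} = - \frac{84515}{3}$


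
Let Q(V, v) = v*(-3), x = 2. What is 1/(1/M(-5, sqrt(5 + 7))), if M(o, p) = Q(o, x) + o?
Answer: -11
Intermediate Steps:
Q(V, v) = -3*v
M(o, p) = -6 + o (M(o, p) = -3*2 + o = -6 + o)
1/(1/M(-5, sqrt(5 + 7))) = 1/(1/(-6 - 5)) = 1/(1/(-11)) = 1/(-1/11) = -11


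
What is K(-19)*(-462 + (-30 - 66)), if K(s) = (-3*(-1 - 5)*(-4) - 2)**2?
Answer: -3055608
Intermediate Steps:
K(s) = 5476 (K(s) = (-3*(-6)*(-4) - 2)**2 = (18*(-4) - 2)**2 = (-72 - 2)**2 = (-74)**2 = 5476)
K(-19)*(-462 + (-30 - 66)) = 5476*(-462 + (-30 - 66)) = 5476*(-462 - 96) = 5476*(-558) = -3055608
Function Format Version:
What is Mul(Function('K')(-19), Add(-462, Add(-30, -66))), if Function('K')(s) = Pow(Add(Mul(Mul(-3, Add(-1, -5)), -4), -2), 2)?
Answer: -3055608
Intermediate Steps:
Function('K')(s) = 5476 (Function('K')(s) = Pow(Add(Mul(Mul(-3, -6), -4), -2), 2) = Pow(Add(Mul(18, -4), -2), 2) = Pow(Add(-72, -2), 2) = Pow(-74, 2) = 5476)
Mul(Function('K')(-19), Add(-462, Add(-30, -66))) = Mul(5476, Add(-462, Add(-30, -66))) = Mul(5476, Add(-462, -96)) = Mul(5476, -558) = -3055608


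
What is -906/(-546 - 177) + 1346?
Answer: 324688/241 ≈ 1347.3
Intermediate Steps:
-906/(-546 - 177) + 1346 = -906/(-723) + 1346 = -906*(-1/723) + 1346 = 302/241 + 1346 = 324688/241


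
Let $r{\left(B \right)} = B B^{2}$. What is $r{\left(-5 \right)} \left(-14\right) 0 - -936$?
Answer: $936$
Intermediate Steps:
$r{\left(B \right)} = B^{3}$
$r{\left(-5 \right)} \left(-14\right) 0 - -936 = \left(-5\right)^{3} \left(-14\right) 0 - -936 = \left(-125\right) \left(-14\right) 0 + 936 = 1750 \cdot 0 + 936 = 0 + 936 = 936$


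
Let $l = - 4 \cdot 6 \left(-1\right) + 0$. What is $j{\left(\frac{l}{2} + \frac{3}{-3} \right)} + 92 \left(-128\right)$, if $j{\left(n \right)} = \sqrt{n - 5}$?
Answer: $-11776 + \sqrt{6} \approx -11774.0$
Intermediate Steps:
$l = 24$ ($l = \left(-4\right) \left(-6\right) + 0 = 24 + 0 = 24$)
$j{\left(n \right)} = \sqrt{-5 + n}$
$j{\left(\frac{l}{2} + \frac{3}{-3} \right)} + 92 \left(-128\right) = \sqrt{-5 + \left(\frac{24}{2} + \frac{3}{-3}\right)} + 92 \left(-128\right) = \sqrt{-5 + \left(24 \cdot \frac{1}{2} + 3 \left(- \frac{1}{3}\right)\right)} - 11776 = \sqrt{-5 + \left(12 - 1\right)} - 11776 = \sqrt{-5 + 11} - 11776 = \sqrt{6} - 11776 = -11776 + \sqrt{6}$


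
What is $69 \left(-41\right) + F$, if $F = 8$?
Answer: $-2821$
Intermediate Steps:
$69 \left(-41\right) + F = 69 \left(-41\right) + 8 = -2829 + 8 = -2821$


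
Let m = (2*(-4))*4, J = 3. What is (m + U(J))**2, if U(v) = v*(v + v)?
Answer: 196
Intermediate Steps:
U(v) = 2*v**2 (U(v) = v*(2*v) = 2*v**2)
m = -32 (m = -8*4 = -32)
(m + U(J))**2 = (-32 + 2*3**2)**2 = (-32 + 2*9)**2 = (-32 + 18)**2 = (-14)**2 = 196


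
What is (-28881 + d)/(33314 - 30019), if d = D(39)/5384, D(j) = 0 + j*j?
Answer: -155493783/17740280 ≈ -8.7650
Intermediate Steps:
D(j) = j² (D(j) = 0 + j² = j²)
d = 1521/5384 (d = 39²/5384 = 1521*(1/5384) = 1521/5384 ≈ 0.28250)
(-28881 + d)/(33314 - 30019) = (-28881 + 1521/5384)/(33314 - 30019) = -155493783/5384/3295 = -155493783/5384*1/3295 = -155493783/17740280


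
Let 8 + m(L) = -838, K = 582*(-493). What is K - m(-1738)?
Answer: -286080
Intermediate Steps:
K = -286926
m(L) = -846 (m(L) = -8 - 838 = -846)
K - m(-1738) = -286926 - 1*(-846) = -286926 + 846 = -286080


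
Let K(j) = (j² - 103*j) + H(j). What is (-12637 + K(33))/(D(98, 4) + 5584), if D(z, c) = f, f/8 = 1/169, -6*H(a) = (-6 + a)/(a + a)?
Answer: -111146399/41522976 ≈ -2.6767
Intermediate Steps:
H(a) = -(-6 + a)/(12*a) (H(a) = -(-6 + a)/(6*(a + a)) = -(-6 + a)/(6*(2*a)) = -(-6 + a)*1/(2*a)/6 = -(-6 + a)/(12*a))
K(j) = j² - 103*j + (6 - j)/(12*j) (K(j) = (j² - 103*j) + (6 - j)/(12*j) = j² - 103*j + (6 - j)/(12*j))
f = 8/169 ≈ 0.047337
D(z, c) = 8/169
(-12637 + K(33))/(D(98, 4) + 5584) = (-12637 + (1/12)*(6 - 1*33 + 12*33²*(-103 + 33))/33)/(8/169 + 5584) = (-12637 + (1/12)*(1/33)*(6 - 33 + 12*1089*(-70)))/(943704/169) = (-12637 + (1/12)*(1/33)*(6 - 33 - 914760))*(169/943704) = (-12637 + (1/12)*(1/33)*(-914787))*(169/943704) = (-12637 - 101643/44)*(169/943704) = -657671/44*169/943704 = -111146399/41522976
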